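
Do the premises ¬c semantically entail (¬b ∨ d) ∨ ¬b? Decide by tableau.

Initial set: {¬c; ¬((¬b ∨ d) ∨ ¬b)}.
¬((¬b ∨ d) ∨ ¬b): α-rule — add ¬(¬b ∨ d), ¬¬b.
¬(¬b ∨ d): α-rule — add ¬¬b, ¬d.
○ open, literals {b=T, c=F, d=F}.
0 branches closed, 1 open.
An open branch gives a countermodel: b=T, c=F, d=F (unmentioned atoms arbitrary); the premises hold there but the conclusion fails.

No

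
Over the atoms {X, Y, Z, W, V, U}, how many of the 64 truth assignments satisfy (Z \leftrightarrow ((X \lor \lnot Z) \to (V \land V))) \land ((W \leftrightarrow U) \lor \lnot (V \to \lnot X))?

24

Initial set: {T ((Z \leftrightarrow ((X \lor \lnot Z) \to (V \land V))) \land ((W \leftrightarrow U) \lor \lnot (V \to \lnot X)))}.
T ((Z \leftrightarrow ((X \lor \lnot Z) \to (V \land V))) \land ((W \leftrightarrow U) \lor \lnot (V \to \lnot X))): α-rule — add T (Z \leftrightarrow ((X \lor \lnot Z) \to (V \land V))), T ((W \leftrightarrow U) \lor \lnot (V \to \lnot X)).
T (Z \leftrightarrow ((X \lor \lnot Z) \to (V \land V))): β-rule — branch into T Z, T ((X \lor \lnot Z) \to (V \land V))  //  F Z, F ((X \lor \lnot Z) \to (V \land V)).
  branch 1 (add T Z, T ((X \lor \lnot Z) \to (V \land V))):
    T ((W \leftrightarrow U) \lor \lnot (V \to \lnot X)): β-rule — branch into T (W \leftrightarrow U)  //  T \lnot (V \to \lnot X).
      branch 1.1 (add T (W \leftrightarrow U)):
        T ((X \lor \lnot Z) \to (V \land V)): β-rule — branch into F (X \lor \lnot Z)  //  T (V \land V).
          branch 1.1.1 (add F (X \lor \lnot Z)):
            F (X \lor \lnot Z): α-rule — add F X, F \lnot Z.
            T (W \leftrightarrow U): β-rule — branch into T W, T U  //  F W, F U.
              branch 1.1.1.1 (add T W, T U):
                ○ open, literals {U=1, W=1, X=0, Z=1}.
              branch 1.1.1.2 (add F W, F U):
                ○ open, literals {U=0, W=0, X=0, Z=1}.
          branch 1.1.2 (add T (V \land V)):
            T (V \land V): α-rule — add T V, T V.
            T (W \leftrightarrow U): β-rule — branch into T W, T U  //  F W, F U.
              branch 1.1.2.1 (add T W, T U):
                ○ open, literals {U=1, V=1, W=1, Z=1}.
              branch 1.1.2.2 (add F W, F U):
                ○ open, literals {U=0, V=1, W=0, Z=1}.
      branch 1.2 (add T \lnot (V \to \lnot X)):
        T \lnot (V \to \lnot X): α-rule — add T V, F \lnot X.
        T ((X \lor \lnot Z) \to (V \land V)): β-rule — branch into F (X \lor \lnot Z)  //  T (V \land V).
          branch 1.2.1 (add F (X \lor \lnot Z)):
            F (X \lor \lnot Z): α-rule — add F X, F \lnot Z.
            × closes — contains both X and \lnot X.
          branch 1.2.2 (add T (V \land V)):
            T (V \land V): α-rule — add T V, T V.
            ○ open, literals {V=1, X=1, Z=1}.
  branch 2 (add F Z, F ((X \lor \lnot Z) \to (V \land V))):
    F ((X \lor \lnot Z) \to (V \land V)): α-rule — add T (X \lor \lnot Z), F (V \land V).
    T ((W \leftrightarrow U) \lor \lnot (V \to \lnot X)): β-rule — branch into T (W \leftrightarrow U)  //  T \lnot (V \to \lnot X).
      branch 2.1 (add T (W \leftrightarrow U)):
        T (X \lor \lnot Z): β-rule — branch into T X  //  T \lnot Z.
          branch 2.1.1 (add T X):
            F (V \land V): β-rule — branch into F V  //  F V.
              branch 2.1.1.1 (add F V):
                T (W \leftrightarrow U): β-rule — branch into T W, T U  //  F W, F U.
                  branch 2.1.1.1.1 (add T W, T U):
                    ○ open, literals {U=1, V=0, W=1, X=1, Z=0}.
                  branch 2.1.1.1.2 (add F W, F U):
                    ○ open, literals {U=0, V=0, W=0, X=1, Z=0}.
              branch 2.1.1.2 (add F V):
                T (W \leftrightarrow U): β-rule — branch into T W, T U  //  F W, F U.
                  branch 2.1.1.2.1 (add T W, T U):
                    ○ open, literals {U=1, V=0, W=1, X=1, Z=0}.
                  branch 2.1.1.2.2 (add F W, F U):
                    ○ open, literals {U=0, V=0, W=0, X=1, Z=0}.
          branch 2.1.2 (add T \lnot Z):
            F (V \land V): β-rule — branch into F V  //  F V.
              branch 2.1.2.1 (add F V):
                T (W \leftrightarrow U): β-rule — branch into T W, T U  //  F W, F U.
                  branch 2.1.2.1.1 (add T W, T U):
                    ○ open, literals {U=1, V=0, W=1, Z=0}.
                  branch 2.1.2.1.2 (add F W, F U):
                    ○ open, literals {U=0, V=0, W=0, Z=0}.
              branch 2.1.2.2 (add F V):
                T (W \leftrightarrow U): β-rule — branch into T W, T U  //  F W, F U.
                  branch 2.1.2.2.1 (add T W, T U):
                    ○ open, literals {U=1, V=0, W=1, Z=0}.
                  branch 2.1.2.2.2 (add F W, F U):
                    ○ open, literals {U=0, V=0, W=0, Z=0}.
      branch 2.2 (add T \lnot (V \to \lnot X)):
        T \lnot (V \to \lnot X): α-rule — add T V, F \lnot X.
        T (X \lor \lnot Z): β-rule — branch into T X  //  T \lnot Z.
          branch 2.2.1 (add T X):
            F (V \land V): β-rule — branch into F V  //  F V.
              branch 2.2.1.1 (add F V):
                × closes — contains both V and \lnot V.
              branch 2.2.1.2 (add F V):
                × closes — contains both V and \lnot V.
          branch 2.2.2 (add T \lnot Z):
            F (V \land V): β-rule — branch into F V  //  F V.
              branch 2.2.2.1 (add F V):
                × closes — contains both V and \lnot V.
              branch 2.2.2.2 (add F V):
                × closes — contains both V and \lnot V.
5 branches closed, 13 open.
Each open branch fixes some atoms; the unmentioned ones are free. Counting distinct full assignments: branch {U=1, W=1, X=0, Z=1} (Y, V) contributes 4 new; branch {U=0, W=0, X=0, Z=1} (Y, V) contributes 4 new; branch {U=1, V=1, W=1, Z=1} (X, Y) contributes 2 new; branch {U=0, V=1, W=0, Z=1} (X, Y) contributes 2 new; branch {V=1, X=1, Z=1} (Y, W, U) contributes 4 new; branch {U=1, V=0, W=1, X=1, Z=0} (Y) contributes 2 new; branch {U=0, V=0, W=0, X=1, Z=0} (Y) contributes 2 new; branch {U=1, V=0, W=1, X=1, Z=0} (Y) contributes 0 new; branch {U=0, V=0, W=0, X=1, Z=0} (Y) contributes 0 new; branch {U=1, V=0, W=1, Z=0} (X, Y) contributes 2 new; branch {U=0, V=0, W=0, Z=0} (X, Y) contributes 2 new; branch {U=1, V=0, W=1, Z=0} (X, Y) contributes 0 new; branch {U=0, V=0, W=0, Z=0} (X, Y) contributes 0 new. Total: 24.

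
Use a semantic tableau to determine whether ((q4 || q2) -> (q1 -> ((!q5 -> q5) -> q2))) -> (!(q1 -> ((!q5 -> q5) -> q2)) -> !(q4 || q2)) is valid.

Valid

Assume the negation and expand:
Initial set: {!(((q4 || q2) -> (q1 -> ((!q5 -> q5) -> q2))) -> (!(q1 -> ((!q5 -> q5) -> q2)) -> !(q4 || q2)))}.
!(((q4 || q2) -> (q1 -> ((!q5 -> q5) -> q2))) -> (!(q1 -> ((!q5 -> q5) -> q2)) -> !(q4 || q2))): α-rule — add ((q4 || q2) -> (q1 -> ((!q5 -> q5) -> q2))), !(!(q1 -> ((!q5 -> q5) -> q2)) -> !(q4 || q2)).
!(!(q1 -> ((!q5 -> q5) -> q2)) -> !(q4 || q2)): α-rule — add !(q1 -> ((!q5 -> q5) -> q2)), !!(q4 || q2).
!(q1 -> ((!q5 -> q5) -> q2)): α-rule — add q1, !((!q5 -> q5) -> q2).
!((!q5 -> q5) -> q2): α-rule — add (!q5 -> q5), !q2.
((q4 || q2) -> (q1 -> ((!q5 -> q5) -> q2))): β-rule — branch into !(q4 || q2)  //  (q1 -> ((!q5 -> q5) -> q2)).
  branch 1 (add !(q4 || q2)):
    !(q4 || q2): α-rule — add !q4, !q2.
    !!(q4 || q2): β-rule — branch into q4  //  q2.
      branch 1.1 (add q4):
        × closes — contains both q4 and !q4.
      branch 1.2 (add q2):
        × closes — contains both q2 and !q2.
  branch 2 (add (q1 -> ((!q5 -> q5) -> q2))):
    !!(q4 || q2): β-rule — branch into q4  //  q2.
      branch 2.1 (add q4):
        (!q5 -> q5): β-rule — branch into !!q5  //  q5.
          branch 2.1.1 (add !!q5):
            (q1 -> ((!q5 -> q5) -> q2)): β-rule — branch into !q1  //  ((!q5 -> q5) -> q2).
              branch 2.1.1.1 (add !q1):
                × closes — contains both q1 and !q1.
              branch 2.1.1.2 (add ((!q5 -> q5) -> q2)):
                ((!q5 -> q5) -> q2): β-rule — branch into !(!q5 -> q5)  //  q2.
                  branch 2.1.1.2.1 (add !(!q5 -> q5)):
                    !(!q5 -> q5): α-rule — add !q5, !q5.
                    × closes — contains both q5 and !q5.
                  branch 2.1.1.2.2 (add q2):
                    × closes — contains both q2 and !q2.
          branch 2.1.2 (add q5):
            (q1 -> ((!q5 -> q5) -> q2)): β-rule — branch into !q1  //  ((!q5 -> q5) -> q2).
              branch 2.1.2.1 (add !q1):
                × closes — contains both q1 and !q1.
              branch 2.1.2.2 (add ((!q5 -> q5) -> q2)):
                ((!q5 -> q5) -> q2): β-rule — branch into !(!q5 -> q5)  //  q2.
                  branch 2.1.2.2.1 (add !(!q5 -> q5)):
                    !(!q5 -> q5): α-rule — add !q5, !q5.
                    × closes — contains both q5 and !q5.
                  branch 2.1.2.2.2 (add q2):
                    × closes — contains both q2 and !q2.
      branch 2.2 (add q2):
        × closes — contains both q2 and !q2.
All 9 branches close.
Every branch closed, so the negation is unsatisfiable and the formula is valid.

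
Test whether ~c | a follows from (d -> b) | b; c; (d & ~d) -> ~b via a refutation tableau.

Initial set: {((d -> b) | b); c; ((d & ~d) -> ~b); ~(~c | a)}.
~(~c | a): α-rule — add ~~c, ~a.
((d -> b) | b): β-rule — branch into (d -> b)  //  b.
  branch 1 (add (d -> b)):
    ((d & ~d) -> ~b): β-rule — branch into ~(d & ~d)  //  ~b.
      branch 1.1 (add ~(d & ~d)):
        (d -> b): β-rule — branch into ~d  //  b.
          branch 1.1.1 (add ~d):
            ~(d & ~d): β-rule — branch into ~d  //  ~~d.
              branch 1.1.1.1 (add ~d):
                ○ open, literals {a=false, c=true, d=false}.
              branch 1.1.1.2 (add ~~d):
                × closes — contains both d and ~d.
          branch 1.1.2 (add b):
            ~(d & ~d): β-rule — branch into ~d  //  ~~d.
              branch 1.1.2.1 (add ~d):
                ○ open, literals {a=false, b=true, c=true, d=false}.
              branch 1.1.2.2 (add ~~d):
                ○ open, literals {a=false, b=true, c=true, d=true}.
      branch 1.2 (add ~b):
        (d -> b): β-rule — branch into ~d  //  b.
          branch 1.2.1 (add ~d):
            ○ open, literals {a=false, b=false, c=true, d=false}.
          branch 1.2.2 (add b):
            × closes — contains both b and ~b.
  branch 2 (add b):
    ((d & ~d) -> ~b): β-rule — branch into ~(d & ~d)  //  ~b.
      branch 2.1 (add ~(d & ~d)):
        ~(d & ~d): β-rule — branch into ~d  //  ~~d.
          branch 2.1.1 (add ~d):
            ○ open, literals {a=false, b=true, c=true, d=false}.
          branch 2.1.2 (add ~~d):
            ○ open, literals {a=false, b=true, c=true, d=true}.
      branch 2.2 (add ~b):
        × closes — contains both b and ~b.
3 branches closed, 6 open.
An open branch gives a countermodel: a=false, c=true, d=false (unmentioned atoms arbitrary); the premises hold there but the conclusion fails.

No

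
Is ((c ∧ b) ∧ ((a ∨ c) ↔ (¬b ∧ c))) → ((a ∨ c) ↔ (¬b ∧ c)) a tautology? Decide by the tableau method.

Valid

Assume the negation and expand:
Initial set: {¬(((c ∧ b) ∧ ((a ∨ c) ↔ (¬b ∧ c))) → ((a ∨ c) ↔ (¬b ∧ c)))}.
¬(((c ∧ b) ∧ ((a ∨ c) ↔ (¬b ∧ c))) → ((a ∨ c) ↔ (¬b ∧ c))): α-rule — add ((c ∧ b) ∧ ((a ∨ c) ↔ (¬b ∧ c))), ¬((a ∨ c) ↔ (¬b ∧ c)).
((c ∧ b) ∧ ((a ∨ c) ↔ (¬b ∧ c))): α-rule — add (c ∧ b), ((a ∨ c) ↔ (¬b ∧ c)).
(c ∧ b): α-rule — add c, b.
¬((a ∨ c) ↔ (¬b ∧ c)): β-rule — branch into (a ∨ c), ¬(¬b ∧ c)  //  ¬(a ∨ c), (¬b ∧ c).
  branch 1 (add (a ∨ c), ¬(¬b ∧ c)):
    ((a ∨ c) ↔ (¬b ∧ c)): β-rule — branch into (a ∨ c), (¬b ∧ c)  //  ¬(a ∨ c), ¬(¬b ∧ c).
      branch 1.1 (add (a ∨ c), (¬b ∧ c)):
        (¬b ∧ c): α-rule — add ¬b, c.
        × closes — contains both b and ¬b.
      branch 1.2 (add ¬(a ∨ c), ¬(¬b ∧ c)):
        ¬(a ∨ c): α-rule — add ¬a, ¬c.
        × closes — contains both c and ¬c.
  branch 2 (add ¬(a ∨ c), (¬b ∧ c)):
    ¬(a ∨ c): α-rule — add ¬a, ¬c.
    × closes — contains both c and ¬c.
All 3 branches close.
Every branch closed, so the negation is unsatisfiable and the formula is valid.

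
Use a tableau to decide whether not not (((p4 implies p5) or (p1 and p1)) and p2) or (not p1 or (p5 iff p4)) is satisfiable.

Satisfiable

Initial set: {(not not (((p4 implies p5) or (p1 and p1)) and p2) or (not p1 or (p5 iff p4)))}.
(not not (((p4 implies p5) or (p1 and p1)) and p2) or (not p1 or (p5 iff p4))): β-rule — branch into not not (((p4 implies p5) or (p1 and p1)) and p2)  //  (not p1 or (p5 iff p4)).
  branch 1 (add not not (((p4 implies p5) or (p1 and p1)) and p2)):
    not not (((p4 implies p5) or (p1 and p1)) and p2): drop double negation, giving (((p4 implies p5) or (p1 and p1)) and p2).
    (((p4 implies p5) or (p1 and p1)) and p2): α-rule — add ((p4 implies p5) or (p1 and p1)), p2.
    ((p4 implies p5) or (p1 and p1)): β-rule — branch into (p4 implies p5)  //  (p1 and p1).
      branch 1.1 (add (p4 implies p5)):
        (p4 implies p5): β-rule — branch into not p4  //  p5.
          branch 1.1.1 (add not p4):
            ○ open, literals {p2=true, p4=false}.
          branch 1.1.2 (add p5):
            ○ open, literals {p2=true, p5=true}.
      branch 1.2 (add (p1 and p1)):
        (p1 and p1): α-rule — add p1, p1.
        ○ open, literals {p1=true, p2=true}.
  branch 2 (add (not p1 or (p5 iff p4))):
    (not p1 or (p5 iff p4)): β-rule — branch into not p1  //  (p5 iff p4).
      branch 2.1 (add not p1):
        ○ open, literals {p1=false}.
      branch 2.2 (add (p5 iff p4)):
        (p5 iff p4): β-rule — branch into p5, p4  //  not p5, not p4.
          branch 2.2.1 (add p5, p4):
            ○ open, literals {p4=true, p5=true}.
          branch 2.2.2 (add not p5, not p4):
            ○ open, literals {p4=false, p5=false}.
0 branches closed, 6 open.
An open branch gives a satisfying assignment: p2=true, p4=false.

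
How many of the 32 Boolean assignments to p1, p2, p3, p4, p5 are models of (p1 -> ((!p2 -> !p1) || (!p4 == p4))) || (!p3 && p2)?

24

Initial set: {((p1 -> ((!p2 -> !p1) || (!p4 == p4))) || (!p3 && p2))}.
((p1 -> ((!p2 -> !p1) || (!p4 == p4))) || (!p3 && p2)): β-rule — branch into (p1 -> ((!p2 -> !p1) || (!p4 == p4)))  //  (!p3 && p2).
  branch 1 (add (p1 -> ((!p2 -> !p1) || (!p4 == p4)))):
    (p1 -> ((!p2 -> !p1) || (!p4 == p4))): β-rule — branch into !p1  //  ((!p2 -> !p1) || (!p4 == p4)).
      branch 1.1 (add !p1):
        ○ open, literals {p1=F}.
      branch 1.2 (add ((!p2 -> !p1) || (!p4 == p4))):
        ((!p2 -> !p1) || (!p4 == p4)): β-rule — branch into (!p2 -> !p1)  //  (!p4 == p4).
          branch 1.2.1 (add (!p2 -> !p1)):
            (!p2 -> !p1): β-rule — branch into !!p2  //  !p1.
              branch 1.2.1.1 (add !!p2):
                ○ open, literals {p2=T}.
              branch 1.2.1.2 (add !p1):
                ○ open, literals {p1=F}.
          branch 1.2.2 (add (!p4 == p4)):
            (!p4 == p4): β-rule — branch into !p4, p4  //  !!p4, !p4.
              branch 1.2.2.1 (add !p4, p4):
                × closes — contains both p4 and !p4.
              branch 1.2.2.2 (add !!p4, !p4):
                × closes — contains both p4 and !p4.
  branch 2 (add (!p3 && p2)):
    (!p3 && p2): α-rule — add !p3, p2.
    ○ open, literals {p2=T, p3=F}.
2 branches closed, 4 open.
Each open branch fixes some atoms; the unmentioned ones are free. Counting distinct full assignments: branch {p1=F} (p2, p3, p4, p5) contributes 16 new; branch {p2=T} (p1, p3, p4, p5) contributes 8 new; branch {p1=F} (p2, p3, p4, p5) contributes 0 new; branch {p2=T, p3=F} (p1, p4, p5) contributes 0 new. Total: 24.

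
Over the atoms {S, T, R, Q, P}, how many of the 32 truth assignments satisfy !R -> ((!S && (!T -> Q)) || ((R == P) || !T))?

Initial set: {(!R -> ((!S && (!T -> Q)) || ((R == P) || !T)))}.
(!R -> ((!S && (!T -> Q)) || ((R == P) || !T))): β-rule — branch into !!R  //  ((!S && (!T -> Q)) || ((R == P) || !T)).
  branch 1 (add !!R):
    ○ open, literals {R=1}.
  branch 2 (add ((!S && (!T -> Q)) || ((R == P) || !T))):
    ((!S && (!T -> Q)) || ((R == P) || !T)): β-rule — branch into (!S && (!T -> Q))  //  ((R == P) || !T).
      branch 2.1 (add (!S && (!T -> Q))):
        (!S && (!T -> Q)): α-rule — add !S, (!T -> Q).
        (!T -> Q): β-rule — branch into !!T  //  Q.
          branch 2.1.1 (add !!T):
            ○ open, literals {S=0, T=1}.
          branch 2.1.2 (add Q):
            ○ open, literals {Q=1, S=0}.
      branch 2.2 (add ((R == P) || !T)):
        ((R == P) || !T): β-rule — branch into (R == P)  //  !T.
          branch 2.2.1 (add (R == P)):
            (R == P): β-rule — branch into R, P  //  !R, !P.
              branch 2.2.1.1 (add R, P):
                ○ open, literals {P=1, R=1}.
              branch 2.2.1.2 (add !R, !P):
                ○ open, literals {P=0, R=0}.
          branch 2.2.2 (add !T):
            ○ open, literals {T=0}.
0 branches closed, 6 open.
Each open branch fixes some atoms; the unmentioned ones are free. Counting distinct full assignments: branch {R=1} (S, T, Q, P) contributes 16 new; branch {S=0, T=1} (R, Q, P) contributes 4 new; branch {Q=1, S=0} (T, R, P) contributes 2 new; branch {P=1, R=1} (S, T, Q) contributes 0 new; branch {P=0, R=0} (S, T, Q) contributes 5 new; branch {T=0} (S, R, Q, P) contributes 3 new. Total: 30.

30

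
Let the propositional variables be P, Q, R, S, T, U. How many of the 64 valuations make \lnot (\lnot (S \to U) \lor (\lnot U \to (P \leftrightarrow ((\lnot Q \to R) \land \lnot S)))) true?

Initial set: {\lnot (\lnot (S \to U) \lor (\lnot U \to (P \leftrightarrow ((\lnot Q \to R) \land \lnot S))))}.
\lnot (\lnot (S \to U) \lor (\lnot U \to (P \leftrightarrow ((\lnot Q \to R) \land \lnot S)))): α-rule — add \lnot \lnot (S \to U), \lnot (\lnot U \to (P \leftrightarrow ((\lnot Q \to R) \land \lnot S))).
\lnot (\lnot U \to (P \leftrightarrow ((\lnot Q \to R) \land \lnot S))): α-rule — add \lnot U, \lnot (P \leftrightarrow ((\lnot Q \to R) \land \lnot S)).
\lnot \lnot (S \to U): β-rule — branch into \lnot S  //  U.
  branch 1 (add \lnot S):
    \lnot (P \leftrightarrow ((\lnot Q \to R) \land \lnot S)): β-rule — branch into P, \lnot ((\lnot Q \to R) \land \lnot S)  //  \lnot P, ((\lnot Q \to R) \land \lnot S).
      branch 1.1 (add P, \lnot ((\lnot Q \to R) \land \lnot S)):
        \lnot ((\lnot Q \to R) \land \lnot S): β-rule — branch into \lnot (\lnot Q \to R)  //  \lnot \lnot S.
          branch 1.1.1 (add \lnot (\lnot Q \to R)):
            \lnot (\lnot Q \to R): α-rule — add \lnot Q, \lnot R.
            ○ open, literals {P=T, Q=F, R=F, S=F, U=F}.
          branch 1.1.2 (add \lnot \lnot S):
            × closes — contains both S and \lnot S.
      branch 1.2 (add \lnot P, ((\lnot Q \to R) \land \lnot S)):
        ((\lnot Q \to R) \land \lnot S): α-rule — add (\lnot Q \to R), \lnot S.
        (\lnot Q \to R): β-rule — branch into \lnot \lnot Q  //  R.
          branch 1.2.1 (add \lnot \lnot Q):
            ○ open, literals {P=F, Q=T, S=F, U=F}.
          branch 1.2.2 (add R):
            ○ open, literals {P=F, R=T, S=F, U=F}.
  branch 2 (add U):
    × closes — contains both U and \lnot U.
2 branches closed, 3 open.
Each open branch fixes some atoms; the unmentioned ones are free. Counting distinct full assignments: branch {P=T, Q=F, R=F, S=F, U=F} (T) contributes 2 new; branch {P=F, Q=T, S=F, U=F} (R, T) contributes 4 new; branch {P=F, R=T, S=F, U=F} (Q, T) contributes 2 new. Total: 8.

8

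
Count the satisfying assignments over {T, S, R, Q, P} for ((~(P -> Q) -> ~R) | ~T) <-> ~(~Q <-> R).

Initial set: {T (((~(P -> Q) -> ~R) | ~T) <-> ~(~Q <-> R))}.
T (((~(P -> Q) -> ~R) | ~T) <-> ~(~Q <-> R)): β-rule — branch into T ((~(P -> Q) -> ~R) | ~T), T ~(~Q <-> R)  //  F ((~(P -> Q) -> ~R) | ~T), F ~(~Q <-> R).
  branch 1 (add T ((~(P -> Q) -> ~R) | ~T), T ~(~Q <-> R)):
    T ((~(P -> Q) -> ~R) | ~T): β-rule — branch into T (~(P -> Q) -> ~R)  //  T ~T.
      branch 1.1 (add T (~(P -> Q) -> ~R)):
        T ~(~Q <-> R): β-rule — branch into T ~Q, F R  //  F ~Q, T R.
          branch 1.1.1 (add T ~Q, F R):
            T (~(P -> Q) -> ~R): β-rule — branch into F ~(P -> Q)  //  T ~R.
              branch 1.1.1.1 (add F ~(P -> Q)):
                F ~(P -> Q): β-rule — branch into F P  //  T Q.
                  branch 1.1.1.1.1 (add F P):
                    ○ open, literals {P=F, Q=F, R=F}.
                  branch 1.1.1.1.2 (add T Q):
                    × closes — contains both Q and ~Q.
              branch 1.1.1.2 (add T ~R):
                ○ open, literals {Q=F, R=F}.
          branch 1.1.2 (add F ~Q, T R):
            T (~(P -> Q) -> ~R): β-rule — branch into F ~(P -> Q)  //  T ~R.
              branch 1.1.2.1 (add F ~(P -> Q)):
                F ~(P -> Q): β-rule — branch into F P  //  T Q.
                  branch 1.1.2.1.1 (add F P):
                    ○ open, literals {P=F, Q=T, R=T}.
                  branch 1.1.2.1.2 (add T Q):
                    ○ open, literals {Q=T, R=T}.
              branch 1.1.2.2 (add T ~R):
                × closes — contains both R and ~R.
      branch 1.2 (add T ~T):
        T ~(~Q <-> R): β-rule — branch into T ~Q, F R  //  F ~Q, T R.
          branch 1.2.1 (add T ~Q, F R):
            ○ open, literals {Q=F, R=F, T=F}.
          branch 1.2.2 (add F ~Q, T R):
            ○ open, literals {Q=T, R=T, T=F}.
  branch 2 (add F ((~(P -> Q) -> ~R) | ~T), F ~(~Q <-> R)):
    F ((~(P -> Q) -> ~R) | ~T): α-rule — add F (~(P -> Q) -> ~R), F ~T.
    F (~(P -> Q) -> ~R): α-rule — add T ~(P -> Q), F ~R.
    T ~(P -> Q): α-rule — add T P, F Q.
    F ~(~Q <-> R): β-rule — branch into T ~Q, T R  //  F ~Q, F R.
      branch 2.1 (add T ~Q, T R):
        ○ open, literals {P=T, Q=F, R=T, T=T}.
      branch 2.2 (add F ~Q, F R):
        × closes — contains both Q and ~Q.
3 branches closed, 7 open.
Each open branch fixes some atoms; the unmentioned ones are free. Counting distinct full assignments: branch {P=F, Q=F, R=F} (T, S) contributes 4 new; branch {Q=F, R=F} (T, S, P) contributes 4 new; branch {P=F, Q=T, R=T} (T, S) contributes 4 new; branch {Q=T, R=T} (T, S, P) contributes 4 new; branch {Q=F, R=F, T=F} (S, P) contributes 0 new; branch {Q=T, R=T, T=F} (S, P) contributes 0 new; branch {P=T, Q=F, R=T, T=T} (S) contributes 2 new. Total: 18.

18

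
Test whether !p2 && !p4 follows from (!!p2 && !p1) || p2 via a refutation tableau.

No

Initial set: {((!!p2 && !p1) || p2); !(!p2 && !p4)}.
((!!p2 && !p1) || p2): β-rule — branch into (!!p2 && !p1)  //  p2.
  branch 1 (add (!!p2 && !p1)):
    (!!p2 && !p1): α-rule — add !!p2, !p1.
    !!p2: drop double negation, giving p2.
    !(!p2 && !p4): β-rule — branch into !!p2  //  !!p4.
      branch 1.1 (add !!p2):
        ○ open, literals {p1=F, p2=T}.
      branch 1.2 (add !!p4):
        ○ open, literals {p1=F, p2=T, p4=T}.
  branch 2 (add p2):
    !(!p2 && !p4): β-rule — branch into !!p2  //  !!p4.
      branch 2.1 (add !!p2):
        ○ open, literals {p2=T}.
      branch 2.2 (add !!p4):
        ○ open, literals {p2=T, p4=T}.
0 branches closed, 4 open.
An open branch gives a countermodel: p1=F, p2=T (unmentioned atoms arbitrary); the premises hold there but the conclusion fails.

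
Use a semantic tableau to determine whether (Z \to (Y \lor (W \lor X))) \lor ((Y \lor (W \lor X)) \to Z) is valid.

Assume the negation and expand:
Initial set: {F ((Z \to (Y \lor (W \lor X))) \lor ((Y \lor (W \lor X)) \to Z))}.
F ((Z \to (Y \lor (W \lor X))) \lor ((Y \lor (W \lor X)) \to Z)): α-rule — add F (Z \to (Y \lor (W \lor X))), F ((Y \lor (W \lor X)) \to Z).
F (Z \to (Y \lor (W \lor X))): α-rule — add T Z, F (Y \lor (W \lor X)).
F ((Y \lor (W \lor X)) \to Z): α-rule — add T (Y \lor (W \lor X)), F Z.
× closes — contains both Z and \lnot Z.
All 1 branch closes.
Every branch closed, so the negation is unsatisfiable and the formula is valid.

Valid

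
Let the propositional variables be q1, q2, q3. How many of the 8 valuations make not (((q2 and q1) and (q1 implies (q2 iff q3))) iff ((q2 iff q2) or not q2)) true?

Initial set: {not (((q2 and q1) and (q1 implies (q2 iff q3))) iff ((q2 iff q2) or not q2))}.
not (((q2 and q1) and (q1 implies (q2 iff q3))) iff ((q2 iff q2) or not q2)): β-rule — branch into ((q2 and q1) and (q1 implies (q2 iff q3))), not ((q2 iff q2) or not q2)  //  not ((q2 and q1) and (q1 implies (q2 iff q3))), ((q2 iff q2) or not q2).
  branch 1 (add ((q2 and q1) and (q1 implies (q2 iff q3))), not ((q2 iff q2) or not q2)):
    ((q2 and q1) and (q1 implies (q2 iff q3))): α-rule — add (q2 and q1), (q1 implies (q2 iff q3)).
    not ((q2 iff q2) or not q2): α-rule — add not (q2 iff q2), not not q2.
    (q2 and q1): α-rule — add q2, q1.
    (q1 implies (q2 iff q3)): β-rule — branch into not q1  //  (q2 iff q3).
      branch 1.1 (add not q1):
        × closes — contains both q1 and not q1.
      branch 1.2 (add (q2 iff q3)):
        not (q2 iff q2): β-rule — branch into q2, not q2  //  not q2, q2.
          branch 1.2.1 (add q2, not q2):
            × closes — contains both q2 and not q2.
          branch 1.2.2 (add not q2, q2):
            × closes — contains both q2 and not q2.
  branch 2 (add not ((q2 and q1) and (q1 implies (q2 iff q3))), ((q2 iff q2) or not q2)):
    not ((q2 and q1) and (q1 implies (q2 iff q3))): β-rule — branch into not (q2 and q1)  //  not (q1 implies (q2 iff q3)).
      branch 2.1 (add not (q2 and q1)):
        ((q2 iff q2) or not q2): β-rule — branch into (q2 iff q2)  //  not q2.
          branch 2.1.1 (add (q2 iff q2)):
            not (q2 and q1): β-rule — branch into not q2  //  not q1.
              branch 2.1.1.1 (add not q2):
                (q2 iff q2): β-rule — branch into q2, q2  //  not q2, not q2.
                  branch 2.1.1.1.1 (add q2, q2):
                    × closes — contains both q2 and not q2.
                  branch 2.1.1.1.2 (add not q2, not q2):
                    ○ open, literals {q2=F}.
              branch 2.1.1.2 (add not q1):
                (q2 iff q2): β-rule — branch into q2, q2  //  not q2, not q2.
                  branch 2.1.1.2.1 (add q2, q2):
                    ○ open, literals {q1=F, q2=T}.
                  branch 2.1.1.2.2 (add not q2, not q2):
                    ○ open, literals {q1=F, q2=F}.
          branch 2.1.2 (add not q2):
            not (q2 and q1): β-rule — branch into not q2  //  not q1.
              branch 2.1.2.1 (add not q2):
                ○ open, literals {q2=F}.
              branch 2.1.2.2 (add not q1):
                ○ open, literals {q1=F, q2=F}.
      branch 2.2 (add not (q1 implies (q2 iff q3))):
        not (q1 implies (q2 iff q3)): α-rule — add q1, not (q2 iff q3).
        ((q2 iff q2) or not q2): β-rule — branch into (q2 iff q2)  //  not q2.
          branch 2.2.1 (add (q2 iff q2)):
            not (q2 iff q3): β-rule — branch into q2, not q3  //  not q2, q3.
              branch 2.2.1.1 (add q2, not q3):
                (q2 iff q2): β-rule — branch into q2, q2  //  not q2, not q2.
                  branch 2.2.1.1.1 (add q2, q2):
                    ○ open, literals {q1=T, q2=T, q3=F}.
                  branch 2.2.1.1.2 (add not q2, not q2):
                    × closes — contains both q2 and not q2.
              branch 2.2.1.2 (add not q2, q3):
                (q2 iff q2): β-rule — branch into q2, q2  //  not q2, not q2.
                  branch 2.2.1.2.1 (add q2, q2):
                    × closes — contains both q2 and not q2.
                  branch 2.2.1.2.2 (add not q2, not q2):
                    ○ open, literals {q1=T, q2=F, q3=T}.
          branch 2.2.2 (add not q2):
            not (q2 iff q3): β-rule — branch into q2, not q3  //  not q2, q3.
              branch 2.2.2.1 (add q2, not q3):
                × closes — contains both q2 and not q2.
              branch 2.2.2.2 (add not q2, q3):
                ○ open, literals {q1=T, q2=F, q3=T}.
7 branches closed, 8 open.
Each open branch fixes some atoms; the unmentioned ones are free. Counting distinct full assignments: branch {q2=F} (q1, q3) contributes 4 new; branch {q1=F, q2=T} (q3) contributes 2 new; branch {q1=F, q2=F} (q3) contributes 0 new; branch {q2=F} (q1, q3) contributes 0 new; branch {q1=F, q2=F} (q3) contributes 0 new; branch {q1=T, q2=T, q3=F} (none free) contributes 1 new; branch {q1=T, q2=F, q3=T} (none free) contributes 0 new; branch {q1=T, q2=F, q3=T} (none free) contributes 0 new. Total: 7.

7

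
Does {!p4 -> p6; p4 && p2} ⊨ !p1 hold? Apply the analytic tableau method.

No

Initial set: {(!p4 -> p6); (p4 && p2); !!p1}.
(p4 && p2): α-rule — add p4, p2.
(!p4 -> p6): β-rule — branch into !!p4  //  p6.
  branch 1 (add !!p4):
    ○ open, literals {p1=true, p2=true, p4=true}.
  branch 2 (add p6):
    ○ open, literals {p1=true, p2=true, p4=true, p6=true}.
0 branches closed, 2 open.
An open branch gives a countermodel: p1=true, p2=true, p4=true (unmentioned atoms arbitrary); the premises hold there but the conclusion fails.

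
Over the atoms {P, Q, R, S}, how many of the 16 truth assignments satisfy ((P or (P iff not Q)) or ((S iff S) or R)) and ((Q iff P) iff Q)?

Initial set: {T (((P or (P iff not Q)) or ((S iff S) or R)) and ((Q iff P) iff Q))}.
T (((P or (P iff not Q)) or ((S iff S) or R)) and ((Q iff P) iff Q)): α-rule — add T ((P or (P iff not Q)) or ((S iff S) or R)), T ((Q iff P) iff Q).
T ((P or (P iff not Q)) or ((S iff S) or R)): β-rule — branch into T (P or (P iff not Q))  //  T ((S iff S) or R).
  branch 1 (add T (P or (P iff not Q))):
    T ((Q iff P) iff Q): β-rule — branch into T (Q iff P), T Q  //  F (Q iff P), F Q.
      branch 1.1 (add T (Q iff P), T Q):
        T (P or (P iff not Q)): β-rule — branch into T P  //  T (P iff not Q).
          branch 1.1.1 (add T P):
            T (Q iff P): β-rule — branch into T Q, T P  //  F Q, F P.
              branch 1.1.1.1 (add T Q, T P):
                ○ open, literals {P=1, Q=1}.
              branch 1.1.1.2 (add F Q, F P):
                × closes — contains both Q and not Q.
          branch 1.1.2 (add T (P iff not Q)):
            T (Q iff P): β-rule — branch into T Q, T P  //  F Q, F P.
              branch 1.1.2.1 (add T Q, T P):
                T (P iff not Q): β-rule — branch into T P, T not Q  //  F P, F not Q.
                  branch 1.1.2.1.1 (add T P, T not Q):
                    × closes — contains both Q and not Q.
                  branch 1.1.2.1.2 (add F P, F not Q):
                    × closes — contains both P and not P.
              branch 1.1.2.2 (add F Q, F P):
                × closes — contains both Q and not Q.
      branch 1.2 (add F (Q iff P), F Q):
        T (P or (P iff not Q)): β-rule — branch into T P  //  T (P iff not Q).
          branch 1.2.1 (add T P):
            F (Q iff P): β-rule — branch into T Q, F P  //  F Q, T P.
              branch 1.2.1.1 (add T Q, F P):
                × closes — contains both Q and not Q.
              branch 1.2.1.2 (add F Q, T P):
                ○ open, literals {P=1, Q=0}.
          branch 1.2.2 (add T (P iff not Q)):
            F (Q iff P): β-rule — branch into T Q, F P  //  F Q, T P.
              branch 1.2.2.1 (add T Q, F P):
                × closes — contains both Q and not Q.
              branch 1.2.2.2 (add F Q, T P):
                T (P iff not Q): β-rule — branch into T P, T not Q  //  F P, F not Q.
                  branch 1.2.2.2.1 (add T P, T not Q):
                    ○ open, literals {P=1, Q=0}.
                  branch 1.2.2.2.2 (add F P, F not Q):
                    × closes — contains both P and not P.
  branch 2 (add T ((S iff S) or R)):
    T ((Q iff P) iff Q): β-rule — branch into T (Q iff P), T Q  //  F (Q iff P), F Q.
      branch 2.1 (add T (Q iff P), T Q):
        T ((S iff S) or R): β-rule — branch into T (S iff S)  //  T R.
          branch 2.1.1 (add T (S iff S)):
            T (Q iff P): β-rule — branch into T Q, T P  //  F Q, F P.
              branch 2.1.1.1 (add T Q, T P):
                T (S iff S): β-rule — branch into T S, T S  //  F S, F S.
                  branch 2.1.1.1.1 (add T S, T S):
                    ○ open, literals {P=1, Q=1, S=1}.
                  branch 2.1.1.1.2 (add F S, F S):
                    ○ open, literals {P=1, Q=1, S=0}.
              branch 2.1.1.2 (add F Q, F P):
                × closes — contains both Q and not Q.
          branch 2.1.2 (add T R):
            T (Q iff P): β-rule — branch into T Q, T P  //  F Q, F P.
              branch 2.1.2.1 (add T Q, T P):
                ○ open, literals {P=1, Q=1, R=1}.
              branch 2.1.2.2 (add F Q, F P):
                × closes — contains both Q and not Q.
      branch 2.2 (add F (Q iff P), F Q):
        T ((S iff S) or R): β-rule — branch into T (S iff S)  //  T R.
          branch 2.2.1 (add T (S iff S)):
            F (Q iff P): β-rule — branch into T Q, F P  //  F Q, T P.
              branch 2.2.1.1 (add T Q, F P):
                × closes — contains both Q and not Q.
              branch 2.2.1.2 (add F Q, T P):
                T (S iff S): β-rule — branch into T S, T S  //  F S, F S.
                  branch 2.2.1.2.1 (add T S, T S):
                    ○ open, literals {P=1, Q=0, S=1}.
                  branch 2.2.1.2.2 (add F S, F S):
                    ○ open, literals {P=1, Q=0, S=0}.
          branch 2.2.2 (add T R):
            F (Q iff P): β-rule — branch into T Q, F P  //  F Q, T P.
              branch 2.2.2.1 (add T Q, F P):
                × closes — contains both Q and not Q.
              branch 2.2.2.2 (add F Q, T P):
                ○ open, literals {P=1, Q=0, R=1}.
11 branches closed, 9 open.
Each open branch fixes some atoms; the unmentioned ones are free. Counting distinct full assignments: branch {P=1, Q=1} (R, S) contributes 4 new; branch {P=1, Q=0} (R, S) contributes 4 new; branch {P=1, Q=0} (R, S) contributes 0 new; branch {P=1, Q=1, S=1} (R) contributes 0 new; branch {P=1, Q=1, S=0} (R) contributes 0 new; branch {P=1, Q=1, R=1} (S) contributes 0 new; branch {P=1, Q=0, S=1} (R) contributes 0 new; branch {P=1, Q=0, S=0} (R) contributes 0 new; branch {P=1, Q=0, R=1} (S) contributes 0 new. Total: 8.

8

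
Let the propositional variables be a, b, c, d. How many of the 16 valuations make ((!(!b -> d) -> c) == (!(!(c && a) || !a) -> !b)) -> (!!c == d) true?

9

Initial set: {(((!(!b -> d) -> c) == (!(!(c && a) || !a) -> !b)) -> (!!c == d))}.
(((!(!b -> d) -> c) == (!(!(c && a) || !a) -> !b)) -> (!!c == d)): β-rule — branch into !((!(!b -> d) -> c) == (!(!(c && a) || !a) -> !b))  //  (!!c == d).
  branch 1 (add !((!(!b -> d) -> c) == (!(!(c && a) || !a) -> !b))):
    !((!(!b -> d) -> c) == (!(!(c && a) || !a) -> !b)): β-rule — branch into (!(!b -> d) -> c), !(!(!(c && a) || !a) -> !b)  //  !(!(!b -> d) -> c), (!(!(c && a) || !a) -> !b).
      branch 1.1 (add (!(!b -> d) -> c), !(!(!(c && a) || !a) -> !b)):
        !(!(!(c && a) || !a) -> !b): α-rule — add !(!(c && a) || !a), !!b.
        !(!(c && a) || !a): α-rule — add !!(c && a), !!a.
        !!(c && a): α-rule — add c, a.
        (!(!b -> d) -> c): β-rule — branch into !!(!b -> d)  //  c.
          branch 1.1.1 (add !!(!b -> d)):
            !!(!b -> d): β-rule — branch into !!b  //  d.
              branch 1.1.1.1 (add !!b):
                ○ open, literals {a=T, b=T, c=T}.
              branch 1.1.1.2 (add d):
                ○ open, literals {a=T, b=T, c=T, d=T}.
          branch 1.1.2 (add c):
            ○ open, literals {a=T, b=T, c=T}.
      branch 1.2 (add !(!(!b -> d) -> c), (!(!(c && a) || !a) -> !b)):
        !(!(!b -> d) -> c): α-rule — add !(!b -> d), !c.
        !(!b -> d): α-rule — add !b, !d.
        (!(!(c && a) || !a) -> !b): β-rule — branch into !!(!(c && a) || !a)  //  !b.
          branch 1.2.1 (add !!(!(c && a) || !a)):
            !!(!(c && a) || !a): β-rule — branch into !(c && a)  //  !a.
              branch 1.2.1.1 (add !(c && a)):
                !(c && a): β-rule — branch into !c  //  !a.
                  branch 1.2.1.1.1 (add !c):
                    ○ open, literals {b=F, c=F, d=F}.
                  branch 1.2.1.1.2 (add !a):
                    ○ open, literals {a=F, b=F, c=F, d=F}.
              branch 1.2.1.2 (add !a):
                ○ open, literals {a=F, b=F, c=F, d=F}.
          branch 1.2.2 (add !b):
            ○ open, literals {b=F, c=F, d=F}.
  branch 2 (add (!!c == d)):
    (!!c == d): β-rule — branch into !!c, d  //  !!!c, !d.
      branch 2.1 (add !!c, d):
        !!c: drop double negation, giving c.
        ○ open, literals {c=T, d=T}.
      branch 2.2 (add !!!c, !d):
        !!!c: drop double negation, giving !c.
        ○ open, literals {c=F, d=F}.
0 branches closed, 9 open.
Each open branch fixes some atoms; the unmentioned ones are free. Counting distinct full assignments: branch {a=T, b=T, c=T} (d) contributes 2 new; branch {a=T, b=T, c=T, d=T} (none free) contributes 0 new; branch {a=T, b=T, c=T} (d) contributes 0 new; branch {b=F, c=F, d=F} (a) contributes 2 new; branch {a=F, b=F, c=F, d=F} (none free) contributes 0 new; branch {a=F, b=F, c=F, d=F} (none free) contributes 0 new; branch {b=F, c=F, d=F} (a) contributes 0 new; branch {c=T, d=T} (a, b) contributes 3 new; branch {c=F, d=F} (a, b) contributes 2 new. Total: 9.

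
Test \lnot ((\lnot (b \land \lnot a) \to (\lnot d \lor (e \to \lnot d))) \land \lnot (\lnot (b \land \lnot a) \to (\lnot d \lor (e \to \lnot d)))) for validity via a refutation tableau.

Assume the negation and expand:
Initial set: {\lnot \lnot ((\lnot (b \land \lnot a) \to (\lnot d \lor (e \to \lnot d))) \land \lnot (\lnot (b \land \lnot a) \to (\lnot d \lor (e \to \lnot d))))}.
\lnot \lnot ((\lnot (b \land \lnot a) \to (\lnot d \lor (e \to \lnot d))) \land \lnot (\lnot (b \land \lnot a) \to (\lnot d \lor (e \to \lnot d)))): α-rule — add (\lnot (b \land \lnot a) \to (\lnot d \lor (e \to \lnot d))), \lnot (\lnot (b \land \lnot a) \to (\lnot d \lor (e \to \lnot d))).
\lnot (\lnot (b \land \lnot a) \to (\lnot d \lor (e \to \lnot d))): α-rule — add \lnot (b \land \lnot a), \lnot (\lnot d \lor (e \to \lnot d)).
\lnot (\lnot d \lor (e \to \lnot d)): α-rule — add \lnot \lnot d, \lnot (e \to \lnot d).
\lnot (e \to \lnot d): α-rule — add e, \lnot \lnot d.
(\lnot (b \land \lnot a) \to (\lnot d \lor (e \to \lnot d))): β-rule — branch into \lnot \lnot (b \land \lnot a)  //  (\lnot d \lor (e \to \lnot d)).
  branch 1 (add \lnot \lnot (b \land \lnot a)):
    \lnot \lnot (b \land \lnot a): α-rule — add b, \lnot a.
    \lnot (b \land \lnot a): β-rule — branch into \lnot b  //  \lnot \lnot a.
      branch 1.1 (add \lnot b):
        × closes — contains both b and \lnot b.
      branch 1.2 (add \lnot \lnot a):
        × closes — contains both a and \lnot a.
  branch 2 (add (\lnot d \lor (e \to \lnot d))):
    \lnot (b \land \lnot a): β-rule — branch into \lnot b  //  \lnot \lnot a.
      branch 2.1 (add \lnot b):
        (\lnot d \lor (e \to \lnot d)): β-rule — branch into \lnot d  //  (e \to \lnot d).
          branch 2.1.1 (add \lnot d):
            × closes — contains both d and \lnot d.
          branch 2.1.2 (add (e \to \lnot d)):
            (e \to \lnot d): β-rule — branch into \lnot e  //  \lnot d.
              branch 2.1.2.1 (add \lnot e):
                × closes — contains both e and \lnot e.
              branch 2.1.2.2 (add \lnot d):
                × closes — contains both d and \lnot d.
      branch 2.2 (add \lnot \lnot a):
        (\lnot d \lor (e \to \lnot d)): β-rule — branch into \lnot d  //  (e \to \lnot d).
          branch 2.2.1 (add \lnot d):
            × closes — contains both d and \lnot d.
          branch 2.2.2 (add (e \to \lnot d)):
            (e \to \lnot d): β-rule — branch into \lnot e  //  \lnot d.
              branch 2.2.2.1 (add \lnot e):
                × closes — contains both e and \lnot e.
              branch 2.2.2.2 (add \lnot d):
                × closes — contains both d and \lnot d.
All 8 branches close.
Every branch closed, so the negation is unsatisfiable and the formula is valid.

Valid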